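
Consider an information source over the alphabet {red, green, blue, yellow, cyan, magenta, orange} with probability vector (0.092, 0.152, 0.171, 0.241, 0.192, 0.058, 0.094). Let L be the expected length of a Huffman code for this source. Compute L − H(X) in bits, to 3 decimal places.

0.041 bits

Entropy H = −Σ p log₂ p ≈ 2.6763 bits.
Huffman merges: 29/500+23/250→3/20; 47/500+3/20→61/250; 19/125+171/1000→323/1000; 24/125+241/1000→433/1000; 61/250+323/1000→567/1000; 433/1000+567/1000→1. L = 2717/1000 ≈ 2.7170.
L − H = 2.7170 − 2.6763 = 0.041 bits.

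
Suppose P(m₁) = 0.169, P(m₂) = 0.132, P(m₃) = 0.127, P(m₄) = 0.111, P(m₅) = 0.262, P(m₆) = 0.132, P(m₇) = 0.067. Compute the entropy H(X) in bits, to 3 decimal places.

H = −Σ pᵢ log₂ pᵢ.
−0.169·log₂(0.169) = 0.4335
−0.132·log₂(0.132) = 0.3856
−0.127·log₂(0.127) = 0.3781
−0.111·log₂(0.111) = 0.3520
−0.262·log₂(0.262) = 0.5063
−0.132·log₂(0.132) = 0.3856
−0.067·log₂(0.067) = 0.2613
Sum ≈ 2.7024 → 2.702 bits.

2.702 bits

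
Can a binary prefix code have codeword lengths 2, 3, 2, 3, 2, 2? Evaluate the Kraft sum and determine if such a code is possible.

With common denominator 2^3 = 8: Σ 2^(−ℓᵢ) = 2/8 + 1/8 + 2/8 + 1/8 + 2/8 + 2/8 = 10/8 = 1.25.
Kraft's inequality requires Σ ≤ 1; here Σ = 1.25 > 1, so no such prefix code exists.

1.25; no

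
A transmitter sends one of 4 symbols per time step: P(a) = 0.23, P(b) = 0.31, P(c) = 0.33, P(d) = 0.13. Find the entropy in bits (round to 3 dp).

1.922 bits

H = −Σ pᵢ log₂ pᵢ.
−0.23·log₂(0.23) = 0.4877
−0.31·log₂(0.31) = 0.5238
−0.33·log₂(0.33) = 0.5278
−0.13·log₂(0.13) = 0.3826
Sum ≈ 1.9219 → 1.922 bits.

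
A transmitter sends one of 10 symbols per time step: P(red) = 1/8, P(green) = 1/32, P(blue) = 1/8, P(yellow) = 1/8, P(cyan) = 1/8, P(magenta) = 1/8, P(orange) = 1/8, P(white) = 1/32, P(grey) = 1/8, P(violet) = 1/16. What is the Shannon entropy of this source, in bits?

3.1875 bits

Each probability is a power of 1/2, so log₂(1/p) is an integer.
H = Σ p·log₂(1/p) = 1/8·3 + 1/32·5 + 1/8·3 + 1/8·3 + 1/8·3 + 1/8·3 + 1/8·3 + 1/32·5 + 1/8·3 + 1/16·4 = 3.1875 bits.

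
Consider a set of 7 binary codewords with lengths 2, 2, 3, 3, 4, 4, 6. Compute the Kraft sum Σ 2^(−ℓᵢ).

0.890625

With common denominator 2^6 = 64: Σ 2^(−ℓᵢ) = 16/64 + 16/64 + 8/64 + 8/64 + 4/64 + 4/64 + 1/64 = 57/64 = 0.890625.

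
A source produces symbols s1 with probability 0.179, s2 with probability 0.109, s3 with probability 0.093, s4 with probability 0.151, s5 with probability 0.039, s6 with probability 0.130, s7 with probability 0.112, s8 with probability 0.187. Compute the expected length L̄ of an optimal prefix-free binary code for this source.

Repeatedly combine the two least-probable nodes; the expected code length is the sum of the merged weights.
merge 39/1000 + 93/1000 → 33/250
merge 109/1000 + 14/125 → 221/1000
merge 13/100 + 33/250 → 131/500
merge 151/1000 + 179/1000 → 33/100
merge 187/1000 + 221/1000 → 51/125
merge 131/500 + 33/100 → 74/125
merge 51/125 + 74/125 → 1
L = 33/250 + 221/1000 + 131/500 + 33/100 + 51/125 + 74/125 + 1 = 589/200 = 2.945 bits/symbol.

2.945 bits/symbol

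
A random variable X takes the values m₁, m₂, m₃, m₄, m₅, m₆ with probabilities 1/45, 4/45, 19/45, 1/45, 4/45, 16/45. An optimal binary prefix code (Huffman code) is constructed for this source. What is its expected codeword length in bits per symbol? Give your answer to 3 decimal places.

Repeatedly combine the two least-probable nodes; the expected code length is the sum of the merged weights.
merge 1/45 + 1/45 → 2/45
merge 2/45 + 4/45 → 2/15
merge 4/45 + 2/15 → 2/9
merge 2/9 + 16/45 → 26/45
merge 19/45 + 26/45 → 1
L = 2/45 + 2/15 + 2/9 + 26/45 + 1 = 89/45 ≈ 1.978 bits/symbol.

1.978 bits/symbol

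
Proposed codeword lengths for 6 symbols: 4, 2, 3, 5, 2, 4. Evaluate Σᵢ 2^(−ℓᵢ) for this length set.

With common denominator 2^5 = 32: Σ 2^(−ℓᵢ) = 2/32 + 8/32 + 4/32 + 1/32 + 8/32 + 2/32 = 25/32 = 0.78125.

0.78125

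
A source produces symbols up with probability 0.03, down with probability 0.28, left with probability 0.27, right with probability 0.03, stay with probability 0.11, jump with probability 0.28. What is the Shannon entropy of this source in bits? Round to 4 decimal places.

H = −Σ pᵢ log₂ pᵢ.
−0.03·log₂(0.03) = 0.1518
−0.28·log₂(0.28) = 0.5142
−0.27·log₂(0.27) = 0.5100
−0.03·log₂(0.03) = 0.1518
−0.11·log₂(0.11) = 0.3503
−0.28·log₂(0.28) = 0.5142
Sum ≈ 2.1923 → 2.1923 bits.

2.1923 bits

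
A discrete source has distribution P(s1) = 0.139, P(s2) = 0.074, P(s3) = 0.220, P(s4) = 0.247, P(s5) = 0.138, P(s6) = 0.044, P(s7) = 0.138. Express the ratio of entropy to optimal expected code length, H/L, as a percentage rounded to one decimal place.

Entropy H = −Σ p log₂ p ≈ 2.6394 bits.
Huffman merges: 11/250+37/500→59/500; 59/500+69/500→32/125; 69/500+139/1000→277/1000; 11/50+247/1000→467/1000; 32/125+277/1000→533/1000; 467/1000+533/1000→1. L = 2651/1000 ≈ 2.6510.
Efficiency = H/L = 2.6394/2.6510 = 99.6%.

99.6%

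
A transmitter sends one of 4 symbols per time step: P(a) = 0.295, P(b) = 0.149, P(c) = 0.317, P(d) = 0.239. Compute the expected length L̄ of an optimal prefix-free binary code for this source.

2 bits/symbol

Repeatedly combine the two least-probable nodes; the expected code length is the sum of the merged weights.
merge 149/1000 + 239/1000 → 97/250
merge 59/200 + 317/1000 → 153/250
merge 97/250 + 153/250 → 1
L = 97/250 + 153/250 + 1 = 2 bits/symbol.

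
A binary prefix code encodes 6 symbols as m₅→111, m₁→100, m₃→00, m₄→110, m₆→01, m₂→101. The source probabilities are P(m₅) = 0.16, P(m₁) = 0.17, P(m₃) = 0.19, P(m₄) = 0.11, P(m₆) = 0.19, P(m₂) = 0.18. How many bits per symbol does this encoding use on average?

2.62 bits/symbol

L̄ = Σ pᵢ·ℓᵢ = 0.16·3 + 0.17·3 + 0.19·2 + 0.11·3 + 0.19·2 + 0.18·3 = 2.62 bits/symbol.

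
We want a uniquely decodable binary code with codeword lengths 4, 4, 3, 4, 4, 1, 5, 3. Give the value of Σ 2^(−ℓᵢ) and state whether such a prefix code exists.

With common denominator 2^5 = 32: Σ 2^(−ℓᵢ) = 2/32 + 2/32 + 4/32 + 2/32 + 2/32 + 16/32 + 1/32 + 4/32 = 33/32 = 1.03125.
Kraft's inequality requires Σ ≤ 1; here Σ = 1.03125 > 1, so no such prefix code exists.

1.03125; no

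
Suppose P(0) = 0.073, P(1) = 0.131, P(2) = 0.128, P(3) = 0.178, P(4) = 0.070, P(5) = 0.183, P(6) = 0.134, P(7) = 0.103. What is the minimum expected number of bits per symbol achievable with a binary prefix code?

2.96 bits/symbol

Repeatedly combine the two least-probable nodes; the expected code length is the sum of the merged weights.
merge 7/100 + 73/1000 → 143/1000
merge 103/1000 + 16/125 → 231/1000
merge 131/1000 + 67/500 → 53/200
merge 143/1000 + 89/500 → 321/1000
merge 183/1000 + 231/1000 → 207/500
merge 53/200 + 321/1000 → 293/500
merge 207/500 + 293/500 → 1
L = 143/1000 + 231/1000 + 53/200 + 321/1000 + 207/500 + 293/500 + 1 = 74/25 = 2.96 bits/symbol.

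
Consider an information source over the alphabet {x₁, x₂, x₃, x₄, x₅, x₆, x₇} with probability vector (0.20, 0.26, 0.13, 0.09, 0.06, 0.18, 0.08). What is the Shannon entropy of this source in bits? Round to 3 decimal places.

2.645 bits

H = −Σ pᵢ log₂ pᵢ.
−0.20·log₂(0.20) = 0.4644
−0.26·log₂(0.26) = 0.5053
−0.13·log₂(0.13) = 0.3826
−0.09·log₂(0.09) = 0.3127
−0.06·log₂(0.06) = 0.2435
−0.18·log₂(0.18) = 0.4453
−0.08·log₂(0.08) = 0.2915
Sum ≈ 2.6453 → 2.645 bits.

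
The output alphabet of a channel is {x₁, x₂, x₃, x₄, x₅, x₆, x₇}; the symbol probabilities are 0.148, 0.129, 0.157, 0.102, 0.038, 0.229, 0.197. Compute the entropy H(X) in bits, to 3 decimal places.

2.672 bits

H = −Σ pᵢ log₂ pᵢ.
−0.148·log₂(0.148) = 0.4079
−0.129·log₂(0.129) = 0.3811
−0.157·log₂(0.157) = 0.4194
−0.102·log₂(0.102) = 0.3359
−0.038·log₂(0.038) = 0.1793
−0.229·log₂(0.229) = 0.4870
−0.197·log₂(0.197) = 0.4617
Sum ≈ 2.6724 → 2.672 bits.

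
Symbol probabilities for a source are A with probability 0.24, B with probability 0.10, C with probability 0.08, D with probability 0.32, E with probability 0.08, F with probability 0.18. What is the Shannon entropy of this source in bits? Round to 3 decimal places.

H = −Σ pᵢ log₂ pᵢ.
−0.24·log₂(0.24) = 0.4941
−0.10·log₂(0.10) = 0.3322
−0.08·log₂(0.08) = 0.2915
−0.32·log₂(0.32) = 0.5260
−0.08·log₂(0.08) = 0.2915
−0.18·log₂(0.18) = 0.4453
Sum ≈ 2.3807 → 2.381 bits.

2.381 bits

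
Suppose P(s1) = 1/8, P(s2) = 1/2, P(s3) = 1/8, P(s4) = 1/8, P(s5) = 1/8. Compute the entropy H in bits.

2 bits

Each probability is a power of 1/2, so log₂(1/p) is an integer.
H = Σ p·log₂(1/p) = 1/8·3 + 1/2·1 + 1/8·3 + 1/8·3 + 1/8·3 = 2 bits.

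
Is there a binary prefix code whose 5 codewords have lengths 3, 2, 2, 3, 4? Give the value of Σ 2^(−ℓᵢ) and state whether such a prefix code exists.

0.8125; yes

With common denominator 2^4 = 16: Σ 2^(−ℓᵢ) = 2/16 + 4/16 + 4/16 + 2/16 + 1/16 = 13/16 = 0.8125.
Kraft's inequality requires Σ ≤ 1; here Σ = 0.8125 ≤ 1, so such a prefix code exists.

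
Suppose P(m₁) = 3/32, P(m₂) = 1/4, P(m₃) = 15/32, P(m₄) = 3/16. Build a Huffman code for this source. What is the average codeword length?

1.8125 bits/symbol

Repeatedly combine the two least-probable nodes; the expected code length is the sum of the merged weights.
merge 3/32 + 3/16 → 9/32
merge 1/4 + 9/32 → 17/32
merge 15/32 + 17/32 → 1
L = 9/32 + 17/32 + 1 = 29/16 = 1.8125 bits/symbol.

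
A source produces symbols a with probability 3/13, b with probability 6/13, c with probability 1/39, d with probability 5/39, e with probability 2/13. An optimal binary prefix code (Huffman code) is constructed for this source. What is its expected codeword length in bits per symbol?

2 bits/symbol

Repeatedly combine the two least-probable nodes; the expected code length is the sum of the merged weights.
merge 1/39 + 5/39 → 2/13
merge 2/13 + 2/13 → 4/13
merge 3/13 + 4/13 → 7/13
merge 6/13 + 7/13 → 1
L = 2/13 + 4/13 + 7/13 + 1 = 2 bits/symbol.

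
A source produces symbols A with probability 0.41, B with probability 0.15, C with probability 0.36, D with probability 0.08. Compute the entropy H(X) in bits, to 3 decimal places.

H = −Σ pᵢ log₂ pᵢ.
−0.41·log₂(0.41) = 0.5274
−0.15·log₂(0.15) = 0.4105
−0.36·log₂(0.36) = 0.5306
−0.08·log₂(0.08) = 0.2915
Sum ≈ 1.7601 → 1.760 bits.

1.760 bits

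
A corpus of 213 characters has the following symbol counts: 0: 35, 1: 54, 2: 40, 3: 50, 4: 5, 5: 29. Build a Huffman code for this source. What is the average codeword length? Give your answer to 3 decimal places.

Probabilities are the counts divided by 213.
Repeatedly combine the two least-probable nodes; the expected code length is the sum of the merged weights.
merge 5/213 + 29/213 → 34/213
merge 34/213 + 35/213 → 23/71
merge 40/213 + 50/213 → 30/71
merge 18/71 + 23/71 → 41/71
merge 30/71 + 41/71 → 1
L = 34/213 + 23/71 + 30/71 + 41/71 + 1 = 529/213 ≈ 2.484 bits/symbol.

2.484 bits/symbol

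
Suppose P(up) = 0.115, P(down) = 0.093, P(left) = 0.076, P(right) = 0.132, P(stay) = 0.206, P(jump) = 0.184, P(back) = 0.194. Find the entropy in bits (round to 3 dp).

2.724 bits

H = −Σ pᵢ log₂ pᵢ.
−0.115·log₂(0.115) = 0.3588
−0.093·log₂(0.093) = 0.3187
−0.076·log₂(0.076) = 0.2826
−0.132·log₂(0.132) = 0.3856
−0.206·log₂(0.206) = 0.4695
−0.184·log₂(0.184) = 0.4494
−0.194·log₂(0.194) = 0.4590
Sum ≈ 2.7236 → 2.724 bits.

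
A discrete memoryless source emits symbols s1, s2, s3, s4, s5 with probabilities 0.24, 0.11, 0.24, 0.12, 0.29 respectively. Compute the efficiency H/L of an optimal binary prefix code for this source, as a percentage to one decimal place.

Entropy H = −Σ p log₂ p ≈ 2.2235 bits.
Huffman merges: 11/100+3/25→23/100; 23/100+6/25→47/100; 6/25+29/100→53/100; 47/100+53/100→1. L = 223/100 ≈ 2.2300.
Efficiency = H/L = 2.2235/2.2300 = 99.7%.

99.7%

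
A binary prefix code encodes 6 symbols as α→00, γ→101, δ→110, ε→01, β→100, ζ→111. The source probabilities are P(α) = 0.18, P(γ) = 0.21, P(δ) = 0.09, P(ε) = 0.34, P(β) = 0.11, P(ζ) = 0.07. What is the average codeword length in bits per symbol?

2.48 bits/symbol

L̄ = Σ pᵢ·ℓᵢ = 0.18·2 + 0.21·3 + 0.09·3 + 0.34·2 + 0.11·3 + 0.07·3 = 2.48 bits/symbol.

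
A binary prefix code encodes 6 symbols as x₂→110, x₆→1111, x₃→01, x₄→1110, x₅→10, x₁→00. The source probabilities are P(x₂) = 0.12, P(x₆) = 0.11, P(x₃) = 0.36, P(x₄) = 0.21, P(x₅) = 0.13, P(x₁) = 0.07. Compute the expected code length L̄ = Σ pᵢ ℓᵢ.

2.76 bits/symbol

L̄ = Σ pᵢ·ℓᵢ = 0.12·3 + 0.11·4 + 0.36·2 + 0.21·4 + 0.13·2 + 0.07·2 = 2.76 bits/symbol.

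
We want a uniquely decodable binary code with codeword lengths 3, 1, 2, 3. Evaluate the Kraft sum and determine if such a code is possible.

With common denominator 2^3 = 8: Σ 2^(−ℓᵢ) = 1/8 + 4/8 + 2/8 + 1/8 = 8/8 = 1.
Kraft's inequality requires Σ ≤ 1; here Σ = 1 ≤ 1, so such a prefix code exists.

1; yes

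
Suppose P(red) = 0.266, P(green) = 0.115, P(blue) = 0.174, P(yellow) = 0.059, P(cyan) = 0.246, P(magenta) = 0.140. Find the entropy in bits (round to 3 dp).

2.442 bits

H = −Σ pᵢ log₂ pᵢ.
−0.266·log₂(0.266) = 0.5082
−0.115·log₂(0.115) = 0.3588
−0.174·log₂(0.174) = 0.4390
−0.059·log₂(0.059) = 0.2409
−0.246·log₂(0.246) = 0.4977
−0.140·log₂(0.140) = 0.3971
Sum ≈ 2.4417 → 2.442 bits.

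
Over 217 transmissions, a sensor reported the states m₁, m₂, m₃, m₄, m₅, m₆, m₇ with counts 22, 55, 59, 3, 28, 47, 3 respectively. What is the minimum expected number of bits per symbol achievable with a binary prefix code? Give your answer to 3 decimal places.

2.415 bits/symbol

Probabilities are the counts divided by 217.
Repeatedly combine the two least-probable nodes; the expected code length is the sum of the merged weights.
merge 3/217 + 3/217 → 6/217
merge 6/217 + 22/217 → 4/31
merge 4/31 + 4/31 → 8/31
merge 47/217 + 55/217 → 102/217
merge 8/31 + 59/217 → 115/217
merge 102/217 + 115/217 → 1
L = 6/217 + 4/31 + 8/31 + 102/217 + 115/217 + 1 = 524/217 ≈ 2.415 bits/symbol.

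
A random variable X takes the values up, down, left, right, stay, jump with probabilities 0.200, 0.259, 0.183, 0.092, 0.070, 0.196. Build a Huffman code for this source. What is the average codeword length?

Repeatedly combine the two least-probable nodes; the expected code length is the sum of the merged weights.
merge 7/100 + 23/250 → 81/500
merge 81/500 + 183/1000 → 69/200
merge 49/250 + 1/5 → 99/250
merge 259/1000 + 69/200 → 151/250
merge 99/250 + 151/250 → 1
L = 81/500 + 69/200 + 99/250 + 151/250 + 1 = 2507/1000 = 2.507 bits/symbol.

2.507 bits/symbol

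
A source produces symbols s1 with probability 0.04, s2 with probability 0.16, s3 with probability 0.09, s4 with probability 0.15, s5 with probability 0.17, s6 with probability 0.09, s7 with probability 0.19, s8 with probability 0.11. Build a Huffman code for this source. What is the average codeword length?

2.94 bits/symbol

Repeatedly combine the two least-probable nodes; the expected code length is the sum of the merged weights.
merge 1/25 + 9/100 → 13/100
merge 9/100 + 11/100 → 1/5
merge 13/100 + 3/20 → 7/25
merge 4/25 + 17/100 → 33/100
merge 19/100 + 1/5 → 39/100
merge 7/25 + 33/100 → 61/100
merge 39/100 + 61/100 → 1
L = 13/100 + 1/5 + 7/25 + 33/100 + 39/100 + 61/100 + 1 = 147/50 = 2.94 bits/symbol.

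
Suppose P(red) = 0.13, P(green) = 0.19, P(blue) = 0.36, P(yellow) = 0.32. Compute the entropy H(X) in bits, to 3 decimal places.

1.895 bits

H = −Σ pᵢ log₂ pᵢ.
−0.13·log₂(0.13) = 0.3826
−0.19·log₂(0.19) = 0.4552
−0.36·log₂(0.36) = 0.5306
−0.32·log₂(0.32) = 0.5260
Sum ≈ 1.8945 → 1.895 bits.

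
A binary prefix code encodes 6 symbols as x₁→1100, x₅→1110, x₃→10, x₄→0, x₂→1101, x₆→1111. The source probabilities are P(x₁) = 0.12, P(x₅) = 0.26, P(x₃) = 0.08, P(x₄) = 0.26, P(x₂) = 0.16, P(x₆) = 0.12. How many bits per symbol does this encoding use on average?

L̄ = Σ pᵢ·ℓᵢ = 0.12·4 + 0.26·4 + 0.08·2 + 0.26·1 + 0.16·4 + 0.12·4 = 3.06 bits/symbol.

3.06 bits/symbol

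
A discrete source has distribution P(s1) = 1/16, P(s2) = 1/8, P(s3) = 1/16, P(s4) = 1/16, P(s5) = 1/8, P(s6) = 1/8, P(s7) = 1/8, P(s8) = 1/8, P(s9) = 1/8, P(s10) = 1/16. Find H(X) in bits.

3.25 bits

Each probability is a power of 1/2, so log₂(1/p) is an integer.
H = Σ p·log₂(1/p) = 1/16·4 + 1/8·3 + 1/16·4 + 1/16·4 + 1/8·3 + 1/8·3 + 1/8·3 + 1/8·3 + 1/8·3 + 1/16·4 = 3.25 bits.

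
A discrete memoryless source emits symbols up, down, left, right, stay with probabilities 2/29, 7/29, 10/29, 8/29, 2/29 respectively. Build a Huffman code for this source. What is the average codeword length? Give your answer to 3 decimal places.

2.138 bits/symbol

Repeatedly combine the two least-probable nodes; the expected code length is the sum of the merged weights.
merge 2/29 + 2/29 → 4/29
merge 4/29 + 7/29 → 11/29
merge 8/29 + 10/29 → 18/29
merge 11/29 + 18/29 → 1
L = 4/29 + 11/29 + 18/29 + 1 = 62/29 ≈ 2.138 bits/symbol.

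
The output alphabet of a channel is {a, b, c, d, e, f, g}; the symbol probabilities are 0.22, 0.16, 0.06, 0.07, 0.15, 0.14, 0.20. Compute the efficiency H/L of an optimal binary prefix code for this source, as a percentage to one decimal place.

Entropy H = −Σ p log₂ p ≈ 2.6877 bits.
Huffman merges: 3/50+7/100→13/100; 13/100+7/50→27/100; 3/20+4/25→31/100; 1/5+11/50→21/50; 27/100+31/100→29/50; 21/50+29/50→1. L = 271/100 ≈ 2.7100.
Efficiency = H/L = 2.6877/2.7100 = 99.2%.

99.2%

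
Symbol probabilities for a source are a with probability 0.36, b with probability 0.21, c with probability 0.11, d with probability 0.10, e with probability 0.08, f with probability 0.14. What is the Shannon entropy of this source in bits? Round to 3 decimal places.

2.375 bits

H = −Σ pᵢ log₂ pᵢ.
−0.36·log₂(0.36) = 0.5306
−0.21·log₂(0.21) = 0.4728
−0.11·log₂(0.11) = 0.3503
−0.10·log₂(0.10) = 0.3322
−0.08·log₂(0.08) = 0.2915
−0.14·log₂(0.14) = 0.3971
Sum ≈ 2.3745 → 2.375 bits.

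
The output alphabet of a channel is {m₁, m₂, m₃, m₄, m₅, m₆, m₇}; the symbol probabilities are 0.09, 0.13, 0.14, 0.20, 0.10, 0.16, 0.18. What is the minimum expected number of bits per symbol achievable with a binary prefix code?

2.8 bits/symbol

Repeatedly combine the two least-probable nodes; the expected code length is the sum of the merged weights.
merge 9/100 + 1/10 → 19/100
merge 13/100 + 7/50 → 27/100
merge 4/25 + 9/50 → 17/50
merge 19/100 + 1/5 → 39/100
merge 27/100 + 17/50 → 61/100
merge 39/100 + 61/100 → 1
L = 19/100 + 27/100 + 17/50 + 39/100 + 61/100 + 1 = 14/5 = 2.8 bits/symbol.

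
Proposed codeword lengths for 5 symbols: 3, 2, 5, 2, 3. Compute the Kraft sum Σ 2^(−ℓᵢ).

0.78125

With common denominator 2^5 = 32: Σ 2^(−ℓᵢ) = 4/32 + 8/32 + 1/32 + 8/32 + 4/32 = 25/32 = 0.78125.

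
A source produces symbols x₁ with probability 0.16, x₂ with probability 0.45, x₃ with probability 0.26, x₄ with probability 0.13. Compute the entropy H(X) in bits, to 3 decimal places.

1.829 bits

H = −Σ pᵢ log₂ pᵢ.
−0.16·log₂(0.16) = 0.4230
−0.45·log₂(0.45) = 0.5184
−0.26·log₂(0.26) = 0.5053
−0.13·log₂(0.13) = 0.3826
Sum ≈ 1.8294 → 1.829 bits.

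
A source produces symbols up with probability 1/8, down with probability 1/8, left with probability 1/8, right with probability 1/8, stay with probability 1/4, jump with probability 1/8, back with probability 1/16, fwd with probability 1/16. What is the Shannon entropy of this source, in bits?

Each probability is a power of 1/2, so log₂(1/p) is an integer.
H = Σ p·log₂(1/p) = 1/8·3 + 1/8·3 + 1/8·3 + 1/8·3 + 1/4·2 + 1/8·3 + 1/16·4 + 1/16·4 = 2.875 bits.

2.875 bits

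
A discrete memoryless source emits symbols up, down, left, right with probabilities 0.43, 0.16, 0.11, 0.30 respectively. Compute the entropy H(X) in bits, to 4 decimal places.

1.8180 bits

H = −Σ pᵢ log₂ pᵢ.
−0.43·log₂(0.43) = 0.5236
−0.16·log₂(0.16) = 0.4230
−0.11·log₂(0.11) = 0.3503
−0.30·log₂(0.30) = 0.5211
Sum ≈ 1.8180 → 1.8180 bits.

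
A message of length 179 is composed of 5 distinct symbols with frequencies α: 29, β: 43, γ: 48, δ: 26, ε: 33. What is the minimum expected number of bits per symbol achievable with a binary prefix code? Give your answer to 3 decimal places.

2.307 bits/symbol

Probabilities are the counts divided by 179.
Repeatedly combine the two least-probable nodes; the expected code length is the sum of the merged weights.
merge 26/179 + 29/179 → 55/179
merge 33/179 + 43/179 → 76/179
merge 48/179 + 55/179 → 103/179
merge 76/179 + 103/179 → 1
L = 55/179 + 76/179 + 103/179 + 1 = 413/179 ≈ 2.307 bits/symbol.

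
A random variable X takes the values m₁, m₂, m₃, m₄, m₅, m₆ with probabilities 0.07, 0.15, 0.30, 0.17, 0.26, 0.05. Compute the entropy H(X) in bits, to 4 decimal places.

H = −Σ pᵢ log₂ pᵢ.
−0.07·log₂(0.07) = 0.2686
−0.15·log₂(0.15) = 0.4105
−0.30·log₂(0.30) = 0.5211
−0.17·log₂(0.17) = 0.4346
−0.26·log₂(0.26) = 0.5053
−0.05·log₂(0.05) = 0.2161
Sum ≈ 2.3562 → 2.3562 bits.

2.3562 bits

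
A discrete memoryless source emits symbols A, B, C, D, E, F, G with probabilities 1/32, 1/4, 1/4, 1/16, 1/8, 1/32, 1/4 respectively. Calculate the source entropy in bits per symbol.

2.4375 bits

Each probability is a power of 1/2, so log₂(1/p) is an integer.
H = Σ p·log₂(1/p) = 1/32·5 + 1/4·2 + 1/4·2 + 1/16·4 + 1/8·3 + 1/32·5 + 1/4·2 = 2.4375 bits.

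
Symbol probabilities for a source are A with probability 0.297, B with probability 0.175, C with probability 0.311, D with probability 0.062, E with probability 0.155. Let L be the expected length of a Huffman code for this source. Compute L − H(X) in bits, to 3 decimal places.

0.067 bits

Entropy H = −Σ p log₂ p ≈ 2.1499 bits.
Huffman merges: 31/500+31/200→217/1000; 7/40+217/1000→49/125; 297/1000+311/1000→76/125; 49/125+76/125→1. L = 2217/1000 ≈ 2.2170.
L − H = 2.2170 − 2.1499 = 0.067 bits.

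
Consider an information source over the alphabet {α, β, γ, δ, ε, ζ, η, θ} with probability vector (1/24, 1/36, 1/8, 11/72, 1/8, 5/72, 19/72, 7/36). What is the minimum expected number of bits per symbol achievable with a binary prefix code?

Repeatedly combine the two least-probable nodes; the expected code length is the sum of the merged weights.
merge 1/36 + 1/24 → 5/72
merge 5/72 + 5/72 → 5/36
merge 1/8 + 1/8 → 1/4
merge 5/36 + 11/72 → 7/24
merge 7/36 + 1/4 → 4/9
merge 19/72 + 7/24 → 5/9
merge 4/9 + 5/9 → 1
L = 5/72 + 5/36 + 1/4 + 7/24 + 4/9 + 5/9 + 1 = 11/4 = 2.75 bits/symbol.

2.75 bits/symbol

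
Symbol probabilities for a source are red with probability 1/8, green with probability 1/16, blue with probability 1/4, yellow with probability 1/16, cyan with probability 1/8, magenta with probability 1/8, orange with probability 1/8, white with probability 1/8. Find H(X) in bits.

Each probability is a power of 1/2, so log₂(1/p) is an integer.
H = Σ p·log₂(1/p) = 1/8·3 + 1/16·4 + 1/4·2 + 1/16·4 + 1/8·3 + 1/8·3 + 1/8·3 + 1/8·3 = 2.875 bits.

2.875 bits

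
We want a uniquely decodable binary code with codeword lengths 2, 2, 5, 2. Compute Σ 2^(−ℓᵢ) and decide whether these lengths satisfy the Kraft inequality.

0.78125; yes

With common denominator 2^5 = 32: Σ 2^(−ℓᵢ) = 8/32 + 8/32 + 1/32 + 8/32 = 25/32 = 0.78125.
Kraft's inequality requires Σ ≤ 1; here Σ = 0.78125 ≤ 1, so such a prefix code exists.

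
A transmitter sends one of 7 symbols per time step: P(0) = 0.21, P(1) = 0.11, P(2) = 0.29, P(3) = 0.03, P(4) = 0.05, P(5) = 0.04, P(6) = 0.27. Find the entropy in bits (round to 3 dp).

H = −Σ pᵢ log₂ pᵢ.
−0.21·log₂(0.21) = 0.4728
−0.11·log₂(0.11) = 0.3503
−0.29·log₂(0.29) = 0.5179
−0.03·log₂(0.03) = 0.1518
−0.05·log₂(0.05) = 0.2161
−0.04·log₂(0.04) = 0.1858
−0.27·log₂(0.27) = 0.5100
Sum ≈ 2.4047 → 2.405 bits.

2.405 bits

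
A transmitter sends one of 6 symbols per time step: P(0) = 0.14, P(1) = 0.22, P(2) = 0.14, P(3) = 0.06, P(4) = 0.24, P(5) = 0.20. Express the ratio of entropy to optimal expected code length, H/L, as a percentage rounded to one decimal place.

Entropy H = −Σ p log₂ p ≈ 2.4768 bits.
Huffman merges: 3/50+7/50→1/5; 7/50+1/5→17/50; 1/5+11/50→21/50; 6/25+17/50→29/50; 21/50+29/50→1. L = 127/50 ≈ 2.5400.
Efficiency = H/L = 2.4768/2.5400 = 97.5%.

97.5%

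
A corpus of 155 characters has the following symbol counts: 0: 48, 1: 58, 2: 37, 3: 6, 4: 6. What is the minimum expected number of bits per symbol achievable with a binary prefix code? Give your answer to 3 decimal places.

2.019 bits/symbol

Probabilities are the counts divided by 155.
Repeatedly combine the two least-probable nodes; the expected code length is the sum of the merged weights.
merge 6/155 + 6/155 → 12/155
merge 12/155 + 37/155 → 49/155
merge 48/155 + 49/155 → 97/155
merge 58/155 + 97/155 → 1
L = 12/155 + 49/155 + 97/155 + 1 = 313/155 ≈ 2.019 bits/symbol.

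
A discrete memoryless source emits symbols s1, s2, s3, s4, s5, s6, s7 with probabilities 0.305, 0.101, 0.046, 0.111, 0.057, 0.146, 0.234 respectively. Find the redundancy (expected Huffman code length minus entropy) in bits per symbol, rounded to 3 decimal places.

Entropy H = −Σ p log₂ p ≈ 2.5441 bits.
Huffman merges: 23/500+57/1000→103/1000; 101/1000+103/1000→51/250; 111/1000+73/500→257/1000; 51/250+117/500→219/500; 257/1000+61/200→281/500; 219/500+281/500→1. L = 641/250 ≈ 2.5640.
L − H = 2.5640 − 2.5441 = 0.020 bits.

0.020 bits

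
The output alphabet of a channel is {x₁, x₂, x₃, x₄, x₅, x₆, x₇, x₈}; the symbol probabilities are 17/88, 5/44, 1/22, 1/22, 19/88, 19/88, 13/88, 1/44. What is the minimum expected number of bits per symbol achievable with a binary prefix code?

Repeatedly combine the two least-probable nodes; the expected code length is the sum of the merged weights.
merge 1/44 + 1/22 → 3/44
merge 1/22 + 3/44 → 5/44
merge 5/44 + 5/44 → 5/22
merge 13/88 + 17/88 → 15/44
merge 19/88 + 19/88 → 19/44
merge 5/22 + 15/44 → 25/44
merge 19/44 + 25/44 → 1
L = 3/44 + 5/44 + 5/22 + 15/44 + 19/44 + 25/44 + 1 = 11/4 = 2.75 bits/symbol.

2.75 bits/symbol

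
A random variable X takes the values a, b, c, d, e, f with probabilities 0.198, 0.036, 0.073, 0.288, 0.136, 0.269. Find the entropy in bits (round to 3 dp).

H = −Σ pᵢ log₂ pᵢ.
−0.198·log₂(0.198) = 0.4626
−0.036·log₂(0.036) = 0.1727
−0.073·log₂(0.073) = 0.2756
−0.288·log₂(0.288) = 0.5172
−0.136·log₂(0.136) = 0.3915
−0.269·log₂(0.269) = 0.5096
Sum ≈ 2.3291 → 2.329 bits.

2.329 bits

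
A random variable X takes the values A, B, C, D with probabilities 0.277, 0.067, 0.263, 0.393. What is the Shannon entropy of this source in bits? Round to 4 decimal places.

1.8106 bits

H = −Σ pᵢ log₂ pᵢ.
−0.277·log₂(0.277) = 0.5130
−0.067·log₂(0.067) = 0.2613
−0.263·log₂(0.263) = 0.5068
−0.393·log₂(0.393) = 0.5295
Sum ≈ 1.8106 → 1.8106 bits.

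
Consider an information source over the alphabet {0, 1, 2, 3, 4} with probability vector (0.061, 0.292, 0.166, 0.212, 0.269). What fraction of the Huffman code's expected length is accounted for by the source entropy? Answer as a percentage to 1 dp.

97.8%

Entropy H = −Σ p log₂ p ≈ 2.1788 bits.
Huffman merges: 61/1000+83/500→227/1000; 53/250+227/1000→439/1000; 269/1000+73/250→561/1000; 439/1000+561/1000→1. L = 2227/1000 ≈ 2.2270.
Efficiency = H/L = 2.1788/2.2270 = 97.8%.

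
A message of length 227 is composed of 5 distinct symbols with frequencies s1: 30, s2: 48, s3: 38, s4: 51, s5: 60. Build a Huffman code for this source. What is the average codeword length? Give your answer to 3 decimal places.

2.300 bits/symbol

Probabilities are the counts divided by 227.
Repeatedly combine the two least-probable nodes; the expected code length is the sum of the merged weights.
merge 30/227 + 38/227 → 68/227
merge 48/227 + 51/227 → 99/227
merge 60/227 + 68/227 → 128/227
merge 99/227 + 128/227 → 1
L = 68/227 + 99/227 + 128/227 + 1 = 522/227 ≈ 2.300 bits/symbol.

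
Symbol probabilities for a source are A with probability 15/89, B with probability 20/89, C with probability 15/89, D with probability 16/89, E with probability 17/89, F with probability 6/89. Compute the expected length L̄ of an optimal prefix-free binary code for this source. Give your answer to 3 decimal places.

Repeatedly combine the two least-probable nodes; the expected code length is the sum of the merged weights.
merge 6/89 + 15/89 → 21/89
merge 15/89 + 16/89 → 31/89
merge 17/89 + 20/89 → 37/89
merge 21/89 + 31/89 → 52/89
merge 37/89 + 52/89 → 1
L = 21/89 + 31/89 + 37/89 + 52/89 + 1 = 230/89 ≈ 2.584 bits/symbol.

2.584 bits/symbol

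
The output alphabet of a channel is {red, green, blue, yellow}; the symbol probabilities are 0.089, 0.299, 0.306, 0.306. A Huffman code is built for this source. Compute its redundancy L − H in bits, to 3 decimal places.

0.123 bits

Entropy H = −Σ p log₂ p ≈ 1.8769 bits.
Huffman merges: 89/1000+299/1000→97/250; 153/500+153/500→153/250; 97/250+153/250→1. L = 2 ≈ 2.0000.
L − H = 2.0000 − 1.8769 = 0.123 bits.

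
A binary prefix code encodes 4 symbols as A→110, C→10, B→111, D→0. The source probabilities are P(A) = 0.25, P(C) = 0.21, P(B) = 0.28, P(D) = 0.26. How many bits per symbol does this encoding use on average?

2.27 bits/symbol

L̄ = Σ pᵢ·ℓᵢ = 0.25·3 + 0.21·2 + 0.28·3 + 0.26·1 = 2.27 bits/symbol.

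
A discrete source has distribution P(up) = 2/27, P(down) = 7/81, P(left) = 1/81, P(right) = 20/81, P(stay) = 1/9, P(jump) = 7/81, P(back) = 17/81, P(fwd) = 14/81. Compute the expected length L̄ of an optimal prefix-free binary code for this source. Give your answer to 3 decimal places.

Repeatedly combine the two least-probable nodes; the expected code length is the sum of the merged weights.
merge 1/81 + 2/27 → 7/81
merge 7/81 + 7/81 → 14/81
merge 7/81 + 1/9 → 16/81
merge 14/81 + 14/81 → 28/81
merge 16/81 + 17/81 → 11/27
merge 20/81 + 28/81 → 16/27
merge 11/27 + 16/27 → 1
L = 7/81 + 14/81 + 16/81 + 28/81 + 11/27 + 16/27 + 1 = 227/81 ≈ 2.802 bits/symbol.

2.802 bits/symbol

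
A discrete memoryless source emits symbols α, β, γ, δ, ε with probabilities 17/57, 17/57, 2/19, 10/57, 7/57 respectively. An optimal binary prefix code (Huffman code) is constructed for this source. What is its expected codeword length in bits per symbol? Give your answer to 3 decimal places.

Repeatedly combine the two least-probable nodes; the expected code length is the sum of the merged weights.
merge 2/19 + 7/57 → 13/57
merge 10/57 + 13/57 → 23/57
merge 17/57 + 17/57 → 34/57
merge 23/57 + 34/57 → 1
L = 13/57 + 23/57 + 34/57 + 1 = 127/57 ≈ 2.228 bits/symbol.

2.228 bits/symbol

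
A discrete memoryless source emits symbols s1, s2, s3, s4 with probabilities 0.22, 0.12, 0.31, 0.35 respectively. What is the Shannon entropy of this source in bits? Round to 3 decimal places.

1.902 bits

H = −Σ pᵢ log₂ pᵢ.
−0.22·log₂(0.22) = 0.4806
−0.12·log₂(0.12) = 0.3671
−0.31·log₂(0.31) = 0.5238
−0.35·log₂(0.35) = 0.5301
Sum ≈ 1.9015 → 1.902 bits.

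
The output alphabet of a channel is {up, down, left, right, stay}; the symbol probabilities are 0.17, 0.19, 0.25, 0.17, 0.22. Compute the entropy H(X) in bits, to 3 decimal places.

2.305 bits

H = −Σ pᵢ log₂ pᵢ.
−0.17·log₂(0.17) = 0.4346
−0.19·log₂(0.19) = 0.4552
−0.25·log₂(0.25) = 0.5000
−0.17·log₂(0.17) = 0.4346
−0.22·log₂(0.22) = 0.4806
Sum ≈ 2.3050 → 2.305 bits.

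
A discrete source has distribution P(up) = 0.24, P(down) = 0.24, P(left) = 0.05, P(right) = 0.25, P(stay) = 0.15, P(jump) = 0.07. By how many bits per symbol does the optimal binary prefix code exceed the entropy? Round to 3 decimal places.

0.007 bits

Entropy H = −Σ p log₂ p ≈ 2.3835 bits.
Huffman merges: 1/20+7/100→3/25; 3/25+3/20→27/100; 6/25+6/25→12/25; 1/4+27/100→13/25; 12/25+13/25→1. L = 239/100 ≈ 2.3900.
L − H = 2.3900 − 2.3835 = 0.007 bits.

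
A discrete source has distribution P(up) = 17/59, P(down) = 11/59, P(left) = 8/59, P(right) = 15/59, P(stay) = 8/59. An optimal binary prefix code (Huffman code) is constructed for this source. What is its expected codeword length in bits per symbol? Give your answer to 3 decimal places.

2.271 bits/symbol

Repeatedly combine the two least-probable nodes; the expected code length is the sum of the merged weights.
merge 8/59 + 8/59 → 16/59
merge 11/59 + 15/59 → 26/59
merge 16/59 + 17/59 → 33/59
merge 26/59 + 33/59 → 1
L = 16/59 + 26/59 + 33/59 + 1 = 134/59 ≈ 2.271 bits/symbol.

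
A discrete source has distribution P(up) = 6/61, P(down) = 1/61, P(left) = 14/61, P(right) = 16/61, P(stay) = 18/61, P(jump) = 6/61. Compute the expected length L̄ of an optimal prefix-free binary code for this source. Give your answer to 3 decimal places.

2.328 bits/symbol

Repeatedly combine the two least-probable nodes; the expected code length is the sum of the merged weights.
merge 1/61 + 6/61 → 7/61
merge 6/61 + 7/61 → 13/61
merge 13/61 + 14/61 → 27/61
merge 16/61 + 18/61 → 34/61
merge 27/61 + 34/61 → 1
L = 7/61 + 13/61 + 27/61 + 34/61 + 1 = 142/61 ≈ 2.328 bits/symbol.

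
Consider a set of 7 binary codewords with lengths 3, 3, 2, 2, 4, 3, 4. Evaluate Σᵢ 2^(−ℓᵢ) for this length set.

With common denominator 2^4 = 16: Σ 2^(−ℓᵢ) = 2/16 + 2/16 + 4/16 + 4/16 + 1/16 + 2/16 + 1/16 = 16/16 = 1.

1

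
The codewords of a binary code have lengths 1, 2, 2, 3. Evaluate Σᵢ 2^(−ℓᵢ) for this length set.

1.125

With common denominator 2^3 = 8: Σ 2^(−ℓᵢ) = 4/8 + 2/8 + 2/8 + 1/8 = 9/8 = 1.125.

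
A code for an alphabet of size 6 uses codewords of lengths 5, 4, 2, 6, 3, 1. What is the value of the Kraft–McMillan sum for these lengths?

0.984375

With common denominator 2^6 = 64: Σ 2^(−ℓᵢ) = 2/64 + 4/64 + 16/64 + 1/64 + 8/64 + 32/64 = 63/64 = 0.984375.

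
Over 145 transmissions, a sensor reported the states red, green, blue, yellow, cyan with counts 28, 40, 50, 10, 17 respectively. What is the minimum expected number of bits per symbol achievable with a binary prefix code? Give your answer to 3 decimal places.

2.186 bits/symbol

Probabilities are the counts divided by 145.
Repeatedly combine the two least-probable nodes; the expected code length is the sum of the merged weights.
merge 2/29 + 17/145 → 27/145
merge 27/145 + 28/145 → 11/29
merge 8/29 + 10/29 → 18/29
merge 11/29 + 18/29 → 1
L = 27/145 + 11/29 + 18/29 + 1 = 317/145 ≈ 2.186 bits/symbol.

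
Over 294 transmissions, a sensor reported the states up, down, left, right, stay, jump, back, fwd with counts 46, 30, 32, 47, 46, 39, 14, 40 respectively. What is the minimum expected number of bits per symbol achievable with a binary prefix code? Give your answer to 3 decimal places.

Probabilities are the counts divided by 294.
Repeatedly combine the two least-probable nodes; the expected code length is the sum of the merged weights.
merge 1/21 + 5/49 → 22/147
merge 16/147 + 13/98 → 71/294
merge 20/147 + 22/147 → 2/7
merge 23/147 + 23/147 → 46/147
merge 47/294 + 71/294 → 59/147
merge 2/7 + 46/147 → 88/147
merge 59/147 + 88/147 → 1
L = 22/147 + 71/294 + 2/7 + 46/147 + 59/147 + 88/147 + 1 = 293/98 ≈ 2.990 bits/symbol.

2.990 bits/symbol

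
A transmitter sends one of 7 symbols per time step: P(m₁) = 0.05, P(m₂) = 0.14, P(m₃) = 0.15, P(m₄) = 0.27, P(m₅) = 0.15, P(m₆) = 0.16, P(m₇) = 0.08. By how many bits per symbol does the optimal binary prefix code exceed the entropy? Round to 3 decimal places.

Entropy H = −Σ p log₂ p ≈ 2.6588 bits.
Huffman merges: 1/20+2/25→13/100; 13/100+7/50→27/100; 3/20+3/20→3/10; 4/25+27/100→43/100; 27/100+3/10→57/100; 43/100+57/100→1. L = 27/10 ≈ 2.7000.
L − H = 2.7000 − 2.6588 = 0.041 bits.

0.041 bits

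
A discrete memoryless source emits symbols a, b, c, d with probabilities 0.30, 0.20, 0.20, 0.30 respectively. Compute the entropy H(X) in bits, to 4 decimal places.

1.9710 bits

H = −Σ pᵢ log₂ pᵢ.
−0.30·log₂(0.30) = 0.5211
−0.20·log₂(0.20) = 0.4644
−0.20·log₂(0.20) = 0.4644
−0.30·log₂(0.30) = 0.5211
Sum ≈ 1.9710 → 1.9710 bits.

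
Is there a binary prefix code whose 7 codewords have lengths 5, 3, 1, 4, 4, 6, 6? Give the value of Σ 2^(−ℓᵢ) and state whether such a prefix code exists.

With common denominator 2^6 = 64: Σ 2^(−ℓᵢ) = 2/64 + 8/64 + 32/64 + 4/64 + 4/64 + 1/64 + 1/64 = 52/64 = 0.8125.
Kraft's inequality requires Σ ≤ 1; here Σ = 0.8125 ≤ 1, so such a prefix code exists.

0.8125; yes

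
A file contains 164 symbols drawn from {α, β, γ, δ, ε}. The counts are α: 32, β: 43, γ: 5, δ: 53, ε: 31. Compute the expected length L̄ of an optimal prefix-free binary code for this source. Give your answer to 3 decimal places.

Probabilities are the counts divided by 164.
Repeatedly combine the two least-probable nodes; the expected code length is the sum of the merged weights.
merge 5/164 + 31/164 → 9/41
merge 8/41 + 9/41 → 17/41
merge 43/164 + 53/164 → 24/41
merge 17/41 + 24/41 → 1
L = 9/41 + 17/41 + 24/41 + 1 = 91/41 ≈ 2.220 bits/symbol.

2.220 bits/symbol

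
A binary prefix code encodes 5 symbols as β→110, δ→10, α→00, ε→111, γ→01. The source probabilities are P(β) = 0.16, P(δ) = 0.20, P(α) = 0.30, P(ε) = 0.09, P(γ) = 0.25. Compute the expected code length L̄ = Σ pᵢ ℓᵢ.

2.25 bits/symbol

L̄ = Σ pᵢ·ℓᵢ = 0.16·3 + 0.20·2 + 0.30·2 + 0.09·3 + 0.25·2 = 2.25 bits/symbol.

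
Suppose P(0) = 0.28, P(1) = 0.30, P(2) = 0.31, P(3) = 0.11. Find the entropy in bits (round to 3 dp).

H = −Σ pᵢ log₂ pᵢ.
−0.28·log₂(0.28) = 0.5142
−0.30·log₂(0.30) = 0.5211
−0.31·log₂(0.31) = 0.5238
−0.11·log₂(0.11) = 0.3503
Sum ≈ 1.9094 → 1.909 bits.

1.909 bits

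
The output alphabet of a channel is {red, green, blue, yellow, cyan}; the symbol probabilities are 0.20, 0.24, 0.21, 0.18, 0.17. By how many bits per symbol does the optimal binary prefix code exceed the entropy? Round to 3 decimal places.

Entropy H = −Σ p log₂ p ≈ 2.3112 bits.
Huffman merges: 17/100+9/50→7/20; 1/5+21/100→41/100; 6/25+7/20→59/100; 41/100+59/100→1. L = 47/20 ≈ 2.3500.
L − H = 2.3500 − 2.3112 = 0.039 bits.

0.039 bits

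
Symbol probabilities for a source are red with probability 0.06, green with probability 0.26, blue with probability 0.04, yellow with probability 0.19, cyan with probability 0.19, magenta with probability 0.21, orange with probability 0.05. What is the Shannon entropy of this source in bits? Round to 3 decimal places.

H = −Σ pᵢ log₂ pᵢ.
−0.06·log₂(0.06) = 0.2435
−0.26·log₂(0.26) = 0.5053
−0.04·log₂(0.04) = 0.1858
−0.19·log₂(0.19) = 0.4552
−0.19·log₂(0.19) = 0.4552
−0.21·log₂(0.21) = 0.4728
−0.05·log₂(0.05) = 0.2161
Sum ≈ 2.5339 → 2.534 bits.

2.534 bits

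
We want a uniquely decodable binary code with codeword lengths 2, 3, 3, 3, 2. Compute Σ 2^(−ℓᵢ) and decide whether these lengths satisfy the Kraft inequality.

0.875; yes

With common denominator 2^3 = 8: Σ 2^(−ℓᵢ) = 2/8 + 1/8 + 1/8 + 1/8 + 2/8 = 7/8 = 0.875.
Kraft's inequality requires Σ ≤ 1; here Σ = 0.875 ≤ 1, so such a prefix code exists.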